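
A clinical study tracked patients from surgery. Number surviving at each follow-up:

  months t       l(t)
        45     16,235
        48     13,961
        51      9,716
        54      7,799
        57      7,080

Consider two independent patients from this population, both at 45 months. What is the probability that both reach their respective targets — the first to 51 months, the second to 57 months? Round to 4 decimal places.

p₁ = l(51)/l(45) = 9,716/16,235 = 0.598460; p₂ = l(57)/l(45) = 7,080/16,235 = 0.436095.
P(both) = p₁ × p₂ = 0.598460 × 0.436095 = 0.260985.

0.2610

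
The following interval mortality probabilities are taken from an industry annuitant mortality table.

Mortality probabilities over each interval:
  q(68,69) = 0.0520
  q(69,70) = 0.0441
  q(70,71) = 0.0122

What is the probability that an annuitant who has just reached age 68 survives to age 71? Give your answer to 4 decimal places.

0.8951

The overall survival probability is (1 − 0.0520) × (1 − 0.0441) × (1 − 0.0122).
= 0.9480 × 0.9559 × 0.9878 = 0.895138.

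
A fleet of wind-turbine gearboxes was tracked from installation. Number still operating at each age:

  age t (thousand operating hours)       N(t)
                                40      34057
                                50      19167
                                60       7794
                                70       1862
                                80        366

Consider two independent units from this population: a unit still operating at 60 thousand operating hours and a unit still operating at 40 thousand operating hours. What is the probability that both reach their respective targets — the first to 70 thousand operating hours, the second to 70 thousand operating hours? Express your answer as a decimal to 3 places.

0.013

p₁ = N(70)/N(60) = 1862/7794 = 0.238902; p₂ = N(70)/N(40) = 1862/34057 = 0.054673.
P(both) = p₁ × p₂ = 0.238902 × 0.054673 = 0.013061.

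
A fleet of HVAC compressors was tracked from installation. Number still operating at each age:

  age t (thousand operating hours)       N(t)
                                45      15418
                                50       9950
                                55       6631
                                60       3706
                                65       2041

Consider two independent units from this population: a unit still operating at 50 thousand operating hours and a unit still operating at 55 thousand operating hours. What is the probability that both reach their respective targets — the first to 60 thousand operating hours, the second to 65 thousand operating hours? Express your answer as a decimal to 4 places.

p₁ = N(60)/N(50) = 3706/9950 = 0.372462; p₂ = N(65)/N(55) = 2041/6631 = 0.307797.
P(both) = p₁ × p₂ = 0.372462 × 0.307797 = 0.114643.

0.1146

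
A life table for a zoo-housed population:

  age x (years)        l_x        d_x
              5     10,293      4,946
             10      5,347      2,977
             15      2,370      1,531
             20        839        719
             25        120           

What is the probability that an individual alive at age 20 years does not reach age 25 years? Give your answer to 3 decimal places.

P(die before 25 | alive at 20) = 1 − l_25/l_20 = 1 − 120/839 = (719)/839 = 0.856973.

0.857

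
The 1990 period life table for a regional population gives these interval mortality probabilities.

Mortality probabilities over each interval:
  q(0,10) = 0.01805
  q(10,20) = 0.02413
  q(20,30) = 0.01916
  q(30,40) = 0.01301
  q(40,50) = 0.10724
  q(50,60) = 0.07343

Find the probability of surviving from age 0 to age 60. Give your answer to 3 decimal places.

P(survive 0→60) = (1 − 0.01805) × (1 − 0.02413) × (1 − 0.01916) × (1 − 0.01301) × (1 − 0.10724) × (1 − 0.07343).
= 0.98195 × 0.97587 × 0.98084 × 0.98699 × 0.89276 × 0.92657 = 0.767371.

0.767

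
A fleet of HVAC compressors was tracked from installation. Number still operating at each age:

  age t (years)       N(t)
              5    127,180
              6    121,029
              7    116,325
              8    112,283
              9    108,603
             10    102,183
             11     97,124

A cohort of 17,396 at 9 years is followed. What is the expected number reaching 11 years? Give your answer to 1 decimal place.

The relevant probability is 97,124/108,603 = 0.894303.
Expected number = 17,396 × 0.894303 = 15557.3.

15557.3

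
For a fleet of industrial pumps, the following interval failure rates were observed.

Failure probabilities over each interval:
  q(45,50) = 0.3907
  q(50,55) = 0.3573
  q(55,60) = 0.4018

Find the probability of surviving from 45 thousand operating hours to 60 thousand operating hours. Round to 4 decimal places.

0.2343

The overall survival probability is (1 − 0.3907) × (1 − 0.3573) × (1 − 0.4018).
= 0.6093 × 0.6427 × 0.5982 = 0.234253.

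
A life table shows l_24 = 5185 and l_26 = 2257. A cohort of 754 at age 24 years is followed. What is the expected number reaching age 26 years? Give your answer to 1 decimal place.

328.2

The relevant probability is 2257/5185 = 0.435294.
Expected number = 754 × 0.435294 = 328.2.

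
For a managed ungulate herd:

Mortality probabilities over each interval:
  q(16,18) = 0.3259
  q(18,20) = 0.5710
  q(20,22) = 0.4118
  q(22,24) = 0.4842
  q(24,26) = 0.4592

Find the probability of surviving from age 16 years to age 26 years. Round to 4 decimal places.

0.0474

P(survive 16→26) = (1 − 0.3259) × (1 − 0.5710) × (1 − 0.4118) × (1 − 0.4842) × (1 − 0.4592).
= 0.6741 × 0.4290 × 0.5882 × 0.5158 × 0.5408 = 0.047449.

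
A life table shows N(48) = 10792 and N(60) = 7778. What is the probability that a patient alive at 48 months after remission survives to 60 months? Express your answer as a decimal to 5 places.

The conditional survival probability is N(60)/N(48) = 7778/10792 = 0.720719.

0.72072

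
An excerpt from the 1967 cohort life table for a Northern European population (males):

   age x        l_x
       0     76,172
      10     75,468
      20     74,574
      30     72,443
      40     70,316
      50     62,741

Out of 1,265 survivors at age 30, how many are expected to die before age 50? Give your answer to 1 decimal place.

The relevant probability is 1 − 62,741/72,443 = 0.133926.
Expected number = 1,265 × 0.133926 = 169.4.

169.4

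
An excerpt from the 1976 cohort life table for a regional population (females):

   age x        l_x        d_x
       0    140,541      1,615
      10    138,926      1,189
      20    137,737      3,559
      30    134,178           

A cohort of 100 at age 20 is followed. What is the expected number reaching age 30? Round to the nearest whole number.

The relevant probability is 134,178/137,737 = 0.974161.
Expected number = 100 × 0.974161 = 97.

97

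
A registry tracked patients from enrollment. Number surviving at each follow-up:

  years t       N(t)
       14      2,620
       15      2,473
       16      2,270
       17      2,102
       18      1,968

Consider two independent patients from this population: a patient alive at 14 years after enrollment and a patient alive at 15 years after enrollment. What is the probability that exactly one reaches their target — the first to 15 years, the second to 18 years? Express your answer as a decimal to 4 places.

0.2374

p₁ = N(15)/N(14) = 2,473/2,620 = 0.943893; p₂ = N(18)/N(15) = 1,968/2,473 = 0.795795.
P(exactly one) = p₁(1−p₂) + (1−p₁)p₂ = 0.192748 + 0.044650 = 0.237397.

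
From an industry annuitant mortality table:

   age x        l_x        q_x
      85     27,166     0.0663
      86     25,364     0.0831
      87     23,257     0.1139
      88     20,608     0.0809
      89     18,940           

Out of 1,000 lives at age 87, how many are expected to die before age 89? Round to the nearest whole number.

186

The relevant probability is 1 − 18,940/23,257 = 0.185622.
Expected number = 1,000 × 0.185622 = 186.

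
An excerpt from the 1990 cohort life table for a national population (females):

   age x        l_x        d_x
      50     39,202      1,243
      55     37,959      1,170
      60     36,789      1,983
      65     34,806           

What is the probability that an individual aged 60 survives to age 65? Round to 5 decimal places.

0.94610

We want 5p60 = l_65/l_60.
The conditional survival probability is l_65/l_60 = 34,806/36,789 = 0.946098.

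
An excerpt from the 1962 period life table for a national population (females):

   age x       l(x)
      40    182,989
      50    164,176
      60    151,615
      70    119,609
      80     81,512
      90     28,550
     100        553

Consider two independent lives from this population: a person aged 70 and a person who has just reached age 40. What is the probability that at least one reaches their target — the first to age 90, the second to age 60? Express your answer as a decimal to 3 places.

p₁ = l(90)/l(70) = 28,550/119,609 = 0.238694; p₂ = l(60)/l(40) = 151,615/182,989 = 0.828547.
P(at least one) = 1 − (1−p₁)(1−p₂) = 1 − 0.761306 × 0.171453 = 0.869472.

0.869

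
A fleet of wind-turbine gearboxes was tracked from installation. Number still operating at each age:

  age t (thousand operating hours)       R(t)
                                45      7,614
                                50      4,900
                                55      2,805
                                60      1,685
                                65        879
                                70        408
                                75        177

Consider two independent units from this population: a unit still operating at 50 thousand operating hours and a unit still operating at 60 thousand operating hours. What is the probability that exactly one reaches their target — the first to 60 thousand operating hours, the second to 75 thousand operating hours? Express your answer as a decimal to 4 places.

p₁ = R(60)/R(50) = 1,685/4,900 = 0.343878; p₂ = R(75)/R(60) = 177/1,685 = 0.105045.
P(exactly one) = p₁(1−p₂) + (1−p₁)p₂ = 0.307755 + 0.068922 = 0.376678.

0.3767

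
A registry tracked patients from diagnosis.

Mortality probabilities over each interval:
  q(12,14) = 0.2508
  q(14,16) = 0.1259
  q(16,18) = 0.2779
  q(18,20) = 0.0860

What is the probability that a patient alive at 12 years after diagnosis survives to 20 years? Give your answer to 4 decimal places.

0.4322

The overall survival probability is (1 − 0.2508) × (1 − 0.1259) × (1 − 0.2779) × (1 − 0.0860).
= 0.7492 × 0.8741 × 0.7221 × 0.9140 = 0.432218.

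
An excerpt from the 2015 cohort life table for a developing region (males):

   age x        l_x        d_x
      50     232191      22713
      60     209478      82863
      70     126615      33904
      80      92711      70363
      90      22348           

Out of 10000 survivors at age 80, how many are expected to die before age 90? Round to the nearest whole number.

The relevant probability is 1 − 22348/92711 = 0.758950.
Expected number = 10000 × 0.758950 = 7589.

7589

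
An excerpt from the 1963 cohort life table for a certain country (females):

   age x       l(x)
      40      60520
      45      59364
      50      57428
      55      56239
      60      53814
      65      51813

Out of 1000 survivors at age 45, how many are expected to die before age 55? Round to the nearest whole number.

The relevant probability is 1 − 56239/59364 = 0.052641.
Expected number = 1000 × 0.052641 = 53.

53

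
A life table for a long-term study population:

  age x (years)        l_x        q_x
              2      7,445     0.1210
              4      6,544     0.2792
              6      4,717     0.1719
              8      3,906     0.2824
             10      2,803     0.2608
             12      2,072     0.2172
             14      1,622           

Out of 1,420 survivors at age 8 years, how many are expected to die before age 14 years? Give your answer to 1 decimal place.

830.3

The relevant probability is 1 − 1,622/3,906 = 0.584741.
Expected number = 1,420 × 0.584741 = 830.3.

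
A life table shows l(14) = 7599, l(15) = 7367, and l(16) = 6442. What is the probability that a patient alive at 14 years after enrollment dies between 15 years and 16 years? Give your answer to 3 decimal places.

This is the probability of reaching 15 but not 16, conditional on being alive at 14: (l(15) − l(16)) / l(14).
= (7367 − 6442) / 7599 = 925 / 7599 = 0.121727.

0.122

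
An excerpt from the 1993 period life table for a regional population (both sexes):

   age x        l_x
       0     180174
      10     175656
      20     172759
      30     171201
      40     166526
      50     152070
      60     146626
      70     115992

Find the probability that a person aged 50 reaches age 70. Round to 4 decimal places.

We want 20p50 = l_70/l_50.
The conditional survival probability is l_70/l_50 = 115992/152070 = 0.762754.

0.7628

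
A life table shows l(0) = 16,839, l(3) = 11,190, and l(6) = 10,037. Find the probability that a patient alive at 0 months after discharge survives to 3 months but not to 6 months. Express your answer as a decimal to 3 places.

0.068

This is the probability of reaching 3 but not 6, conditional on being alive at 0: (l(3) − l(6)) / l(0).
= (11,190 − 10,037) / 16,839 = 1,153 / 16,839 = 0.068472.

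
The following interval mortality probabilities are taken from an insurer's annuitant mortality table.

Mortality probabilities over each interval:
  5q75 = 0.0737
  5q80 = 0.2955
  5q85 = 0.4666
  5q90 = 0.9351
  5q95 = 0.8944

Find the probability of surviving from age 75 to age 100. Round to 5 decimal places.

Chaining the interval survival probabilities: (1 − 0.0737) × (1 − 0.2955) × (1 − 0.4666) × (1 − 0.9351) × (1 − 0.8944).
= 0.9263 × 0.7045 × 0.5334 × 0.0649 × 0.1056 = 0.002386.

0.00239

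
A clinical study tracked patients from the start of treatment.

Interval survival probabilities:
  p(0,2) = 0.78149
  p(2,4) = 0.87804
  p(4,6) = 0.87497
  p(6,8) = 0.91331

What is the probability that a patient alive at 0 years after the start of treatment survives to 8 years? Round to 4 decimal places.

0.5483

The overall survival probability is 0.78149 × 0.87804 × 0.87497 × 0.91331.
= 0.548339.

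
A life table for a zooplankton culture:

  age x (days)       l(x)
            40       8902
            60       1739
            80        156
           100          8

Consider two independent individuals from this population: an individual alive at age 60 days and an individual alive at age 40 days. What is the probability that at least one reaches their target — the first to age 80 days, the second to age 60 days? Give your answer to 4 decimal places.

0.2675

p₁ = l(80)/l(60) = 156/1739 = 0.089707; p₂ = l(60)/l(40) = 1739/8902 = 0.195349.
P(at least one) = 1 − (1−p₁)(1−p₂) = 1 − 0.910293 × 0.804651 = 0.267532.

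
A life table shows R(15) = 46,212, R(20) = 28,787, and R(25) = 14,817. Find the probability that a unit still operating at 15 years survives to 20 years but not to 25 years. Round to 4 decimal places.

This is the probability of reaching 20 but not 25, conditional on being operational at 15: (R(20) − R(25)) / R(15).
= (28,787 − 14,817) / 46,212 = 13,970 / 46,212 = 0.302302.

0.3023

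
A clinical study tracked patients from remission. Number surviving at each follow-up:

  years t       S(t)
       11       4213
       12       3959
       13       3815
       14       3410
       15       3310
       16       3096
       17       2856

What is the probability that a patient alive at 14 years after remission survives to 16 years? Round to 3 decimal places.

The conditional survival probability is S(16)/S(14) = 3096/3410 = 0.907918.

0.908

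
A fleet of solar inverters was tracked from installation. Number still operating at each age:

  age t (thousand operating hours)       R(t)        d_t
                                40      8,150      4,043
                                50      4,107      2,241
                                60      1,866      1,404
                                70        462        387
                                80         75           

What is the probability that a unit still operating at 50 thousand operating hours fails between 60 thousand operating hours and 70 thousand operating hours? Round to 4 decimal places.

0.3419

This is the probability of reaching 60 but not 70, conditional on being operational at 50: (R(60) − R(70)) / R(50).
= (1,866 − 462) / 4,107 = 1,404 / 4,107 = 0.341855.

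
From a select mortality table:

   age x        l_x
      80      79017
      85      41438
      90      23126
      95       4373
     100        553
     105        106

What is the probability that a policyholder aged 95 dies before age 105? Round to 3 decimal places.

P(die before 105 | alive at 95) = 1 − l_105/l_95 = 1 − 106/4373 = (4267)/4373 = 0.975760.

0.976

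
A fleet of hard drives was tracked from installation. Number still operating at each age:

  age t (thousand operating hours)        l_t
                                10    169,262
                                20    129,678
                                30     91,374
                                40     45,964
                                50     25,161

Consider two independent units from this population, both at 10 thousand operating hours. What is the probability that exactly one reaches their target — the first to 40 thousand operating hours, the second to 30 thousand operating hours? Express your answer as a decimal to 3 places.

p₁ = l_40/l_10 = 45,964/169,262 = 0.271555; p₂ = l_30/l_10 = 91,374/169,262 = 0.539838.
P(exactly one) = p₁(1−p₂) + (1−p₁)p₂ = 0.124959 + 0.393242 = 0.518202.

0.518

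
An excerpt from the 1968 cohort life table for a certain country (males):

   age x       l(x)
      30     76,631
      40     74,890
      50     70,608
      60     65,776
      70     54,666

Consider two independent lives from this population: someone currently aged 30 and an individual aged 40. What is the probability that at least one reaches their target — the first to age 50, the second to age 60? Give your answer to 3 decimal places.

0.990

p₁ = l(50)/l(30) = 70,608/76,631 = 0.921403; p₂ = l(60)/l(40) = 65,776/74,890 = 0.878302.
P(at least one) = 1 − (1−p₁)(1−p₂) = 1 − 0.078597 × 0.121698 = 0.990435.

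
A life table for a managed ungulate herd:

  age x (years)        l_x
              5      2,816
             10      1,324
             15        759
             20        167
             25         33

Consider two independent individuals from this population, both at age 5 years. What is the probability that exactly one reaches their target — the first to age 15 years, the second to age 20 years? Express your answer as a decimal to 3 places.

0.297

p₁ = l_15/l_5 = 759/2,816 = 0.269531; p₂ = l_20/l_5 = 167/2,816 = 0.059304.
P(exactly one) = p₁(1−p₂) + (1−p₁)p₂ = 0.253547 + 0.043320 = 0.296866.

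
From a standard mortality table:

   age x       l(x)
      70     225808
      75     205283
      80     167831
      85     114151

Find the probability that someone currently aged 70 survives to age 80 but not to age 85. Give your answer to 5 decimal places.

This is the probability of reaching 80 but not 85, conditional on being alive at 70: (l(80) − l(85)) / l(70).
= (167831 − 114151) / 225808 = 53680 / 225808 = 0.237724.

0.23772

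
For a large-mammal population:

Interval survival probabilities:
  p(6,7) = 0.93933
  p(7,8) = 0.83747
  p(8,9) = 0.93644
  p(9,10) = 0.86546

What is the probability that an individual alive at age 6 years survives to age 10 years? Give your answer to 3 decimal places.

The overall survival probability is 0.93933 × 0.83747 × 0.93644 × 0.86546.
= 0.637550.

0.638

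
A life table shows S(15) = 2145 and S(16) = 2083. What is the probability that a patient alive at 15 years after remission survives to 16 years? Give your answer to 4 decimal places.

The conditional survival probability is S(16)/S(15) = 2083/2145 = 0.971096.

0.9711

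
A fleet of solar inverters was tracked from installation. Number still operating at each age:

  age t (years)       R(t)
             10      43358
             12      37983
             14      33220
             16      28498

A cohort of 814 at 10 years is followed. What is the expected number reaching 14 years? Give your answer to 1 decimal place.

The relevant probability is 33220/43358 = 0.766179.
Expected number = 814 × 0.766179 = 623.7.

623.7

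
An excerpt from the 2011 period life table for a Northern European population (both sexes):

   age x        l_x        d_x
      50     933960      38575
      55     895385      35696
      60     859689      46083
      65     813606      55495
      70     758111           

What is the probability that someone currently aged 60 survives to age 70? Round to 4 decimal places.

0.8818

The conditional survival probability is l_70/l_60 = 758111/859689 = 0.881843.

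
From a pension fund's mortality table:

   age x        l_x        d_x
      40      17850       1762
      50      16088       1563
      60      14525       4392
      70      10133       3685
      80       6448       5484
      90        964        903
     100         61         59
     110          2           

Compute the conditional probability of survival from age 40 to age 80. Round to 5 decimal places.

0.36123

We want 40p40 = l_80/l_40.
The conditional survival probability is l_80/l_40 = 6448/17850 = 0.361232.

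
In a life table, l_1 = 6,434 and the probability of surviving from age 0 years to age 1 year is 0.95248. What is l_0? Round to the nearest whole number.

6755

l_0 = l_1 / p = 6,434 / 0.95248 = 6755.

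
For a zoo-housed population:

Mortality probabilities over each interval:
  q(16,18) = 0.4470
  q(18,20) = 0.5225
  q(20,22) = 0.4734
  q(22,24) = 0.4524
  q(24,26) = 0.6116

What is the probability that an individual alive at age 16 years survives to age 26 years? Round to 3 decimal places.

0.030

P(survive 16→26) = (1 − 0.4470) × (1 − 0.5225) × (1 − 0.4734) × (1 − 0.4524) × (1 − 0.6116).
= 0.5530 × 0.4775 × 0.5266 × 0.5476 × 0.3884 = 0.029575.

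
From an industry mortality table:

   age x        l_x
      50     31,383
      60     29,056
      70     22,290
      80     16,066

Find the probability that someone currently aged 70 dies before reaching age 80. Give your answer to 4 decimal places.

P(die before 80 | alive at 70) = 1 − l_80/l_70 = 1 − 16,066/22,290 = (6,224)/22,290 = 0.279228.

0.2792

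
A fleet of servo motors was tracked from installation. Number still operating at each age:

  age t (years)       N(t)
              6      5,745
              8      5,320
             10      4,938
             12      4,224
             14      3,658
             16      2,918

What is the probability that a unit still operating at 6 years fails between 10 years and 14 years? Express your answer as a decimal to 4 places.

0.2228

This is the probability of reaching 10 but not 14, conditional on being operational at 6: (N(10) − N(14)) / N(6).
= (4,938 − 3,658) / 5,745 = 1,280 / 5,745 = 0.222802.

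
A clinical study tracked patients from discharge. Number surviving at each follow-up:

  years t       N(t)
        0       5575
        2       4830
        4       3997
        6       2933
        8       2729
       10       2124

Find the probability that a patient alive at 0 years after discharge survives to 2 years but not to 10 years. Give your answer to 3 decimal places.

0.485

This is the probability of reaching 2 but not 10, conditional on being alive at 0: (N(2) − N(10)) / N(0).
= (4830 − 2124) / 5575 = 2706 / 5575 = 0.485381.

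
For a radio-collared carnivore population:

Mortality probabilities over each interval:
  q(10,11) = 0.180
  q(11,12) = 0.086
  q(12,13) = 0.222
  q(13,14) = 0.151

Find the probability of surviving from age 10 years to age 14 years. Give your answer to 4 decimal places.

The overall survival probability is (1 − 0.180) × (1 − 0.086) × (1 − 0.222) × (1 − 0.151).
= 0.820 × 0.914 × 0.778 × 0.849 = 0.495048.

0.4950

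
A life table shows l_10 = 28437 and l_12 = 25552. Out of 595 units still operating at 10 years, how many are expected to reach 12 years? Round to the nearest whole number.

535

The relevant probability is 25552/28437 = 0.898548.
Expected number = 595 × 0.898548 = 535.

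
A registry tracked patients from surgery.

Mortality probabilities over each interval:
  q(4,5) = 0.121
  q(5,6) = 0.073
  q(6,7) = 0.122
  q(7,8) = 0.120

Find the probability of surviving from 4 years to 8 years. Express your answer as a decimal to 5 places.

Survival from 4 to 8 is the product of surviving each interval: (1 − 0.121) × (1 − 0.073) × (1 − 0.122) × (1 − 0.120).
= 0.879 × 0.927 × 0.878 × 0.880 = 0.629573.

0.62957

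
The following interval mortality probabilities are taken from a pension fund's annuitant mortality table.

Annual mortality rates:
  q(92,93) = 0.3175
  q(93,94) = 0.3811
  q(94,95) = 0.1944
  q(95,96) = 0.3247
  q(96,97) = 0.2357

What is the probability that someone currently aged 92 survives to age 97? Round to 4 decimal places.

P(survive 92→97) = (1 − 0.3175) × (1 − 0.3811) × (1 − 0.1944) × (1 − 0.3247) × (1 − 0.2357).
= 0.6825 × 0.6189 × 0.8056 × 0.6753 × 0.7643 = 0.175632.

0.1756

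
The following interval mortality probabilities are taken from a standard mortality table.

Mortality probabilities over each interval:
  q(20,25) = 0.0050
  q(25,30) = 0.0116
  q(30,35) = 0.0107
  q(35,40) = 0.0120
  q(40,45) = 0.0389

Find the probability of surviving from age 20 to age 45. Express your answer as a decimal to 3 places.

Survival from 20 to 45 is the product of surviving each interval: (1 − 0.0050) × (1 − 0.0116) × (1 − 0.0107) × (1 − 0.0120) × (1 − 0.0389).
= 0.9950 × 0.9884 × 0.9893 × 0.9880 × 0.9611 = 0.923867.

0.924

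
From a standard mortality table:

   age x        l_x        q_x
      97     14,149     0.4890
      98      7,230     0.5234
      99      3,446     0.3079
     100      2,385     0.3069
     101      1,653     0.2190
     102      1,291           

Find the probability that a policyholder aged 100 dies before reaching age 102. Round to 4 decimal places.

P(die before 102 | alive at 100) = 1 − l_102/l_100 = 1 − 1,291/2,385 = (1,094)/2,385 = 0.458700.

0.4587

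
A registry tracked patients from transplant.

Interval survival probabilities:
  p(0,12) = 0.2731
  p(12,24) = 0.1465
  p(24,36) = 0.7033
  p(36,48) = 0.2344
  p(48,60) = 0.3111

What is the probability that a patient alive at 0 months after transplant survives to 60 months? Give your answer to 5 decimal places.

0.00205

The overall survival probability is 0.2731 × 0.1465 × 0.7033 × 0.2344 × 0.3111.
= 0.002052.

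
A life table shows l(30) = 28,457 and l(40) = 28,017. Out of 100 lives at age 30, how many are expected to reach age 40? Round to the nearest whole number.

The relevant probability is 28,017/28,457 = 0.984538.
Expected number = 100 × 0.984538 = 98.

98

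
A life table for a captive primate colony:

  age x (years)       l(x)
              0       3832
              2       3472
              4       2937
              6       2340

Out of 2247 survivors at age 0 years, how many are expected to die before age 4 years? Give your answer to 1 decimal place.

The relevant probability is 1 − 2937/3832 = 0.233559.
Expected number = 2247 × 0.233559 = 524.8.

524.8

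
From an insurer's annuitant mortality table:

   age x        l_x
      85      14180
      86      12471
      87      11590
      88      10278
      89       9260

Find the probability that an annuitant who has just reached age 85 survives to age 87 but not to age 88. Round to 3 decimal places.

0.093

This is the probability of reaching 87 but not 88, conditional on being alive at 85: (l_87 − l_88) / l_85.
= (11590 − 10278) / 14180 = 1312 / 14180 = 0.092525.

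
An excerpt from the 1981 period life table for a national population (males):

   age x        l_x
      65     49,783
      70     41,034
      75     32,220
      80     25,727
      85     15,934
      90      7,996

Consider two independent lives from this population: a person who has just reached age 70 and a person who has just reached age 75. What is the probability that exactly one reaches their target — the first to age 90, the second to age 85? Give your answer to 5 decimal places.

p₁ = l_90/l_70 = 7,996/41,034 = 0.194863; p₂ = l_85/l_75 = 15,934/32,220 = 0.494538.
P(exactly one) = p₁(1−p₂) + (1−p₁)p₂ = 0.098496 + 0.398171 = 0.496667.

0.49667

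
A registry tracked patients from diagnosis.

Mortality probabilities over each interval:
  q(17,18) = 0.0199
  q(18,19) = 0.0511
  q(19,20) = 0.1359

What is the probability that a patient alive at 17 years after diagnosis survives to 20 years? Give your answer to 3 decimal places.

0.804

Survival from 17 to 20 is the product of surviving each interval: (1 − 0.0199) × (1 − 0.0511) × (1 − 0.1359).
= 0.9801 × 0.9489 × 0.8641 = 0.803628.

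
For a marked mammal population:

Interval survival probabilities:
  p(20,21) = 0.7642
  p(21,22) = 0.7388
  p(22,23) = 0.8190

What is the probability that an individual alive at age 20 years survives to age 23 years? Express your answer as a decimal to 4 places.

0.4624

Chaining the interval survival probabilities: 0.7642 × 0.7388 × 0.8190.
= 0.462400.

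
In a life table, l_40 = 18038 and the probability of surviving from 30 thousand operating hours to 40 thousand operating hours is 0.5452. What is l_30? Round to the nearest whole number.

33085

l_30 = l_40 / p = 18038 / 0.5452 = 33085.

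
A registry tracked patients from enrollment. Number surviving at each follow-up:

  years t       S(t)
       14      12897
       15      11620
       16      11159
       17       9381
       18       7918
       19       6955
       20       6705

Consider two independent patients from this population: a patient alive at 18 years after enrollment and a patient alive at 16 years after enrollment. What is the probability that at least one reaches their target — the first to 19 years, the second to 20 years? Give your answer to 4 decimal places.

p₁ = S(19)/S(18) = 6955/7918 = 0.878378; p₂ = S(20)/S(16) = 6705/11159 = 0.600860.
P(at least one) = 1 − (1−p₁)(1−p₂) = 1 − 0.121622 × 0.399140 = 0.951456.

0.9515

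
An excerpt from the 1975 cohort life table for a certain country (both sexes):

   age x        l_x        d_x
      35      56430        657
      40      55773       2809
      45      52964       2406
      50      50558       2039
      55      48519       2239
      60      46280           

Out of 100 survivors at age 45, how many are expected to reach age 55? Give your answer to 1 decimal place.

91.6

The relevant probability is 48519/52964 = 0.916075.
Expected number = 100 × 0.916075 = 91.6.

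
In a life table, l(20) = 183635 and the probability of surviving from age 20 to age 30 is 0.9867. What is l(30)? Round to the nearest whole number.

l(30) = l(20) × p = 183635 × 0.9867 = 181193.

181193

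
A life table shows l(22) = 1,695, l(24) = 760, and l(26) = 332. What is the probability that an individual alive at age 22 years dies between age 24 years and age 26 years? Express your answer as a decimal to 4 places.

0.2525

This is the probability of reaching 24 but not 26, conditional on being alive at 22: (l(24) − l(26)) / l(22).
= (760 − 332) / 1,695 = 428 / 1,695 = 0.252507.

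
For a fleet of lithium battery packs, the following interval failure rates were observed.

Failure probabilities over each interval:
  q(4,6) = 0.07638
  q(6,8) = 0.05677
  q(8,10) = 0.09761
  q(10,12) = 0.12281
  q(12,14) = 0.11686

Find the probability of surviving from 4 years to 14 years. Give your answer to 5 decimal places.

P(survive 4→14) = (1 − 0.07638) × (1 − 0.05677) × (1 − 0.09761) × (1 − 0.12281) × (1 − 0.11686).
= 0.92362 × 0.94323 × 0.90239 × 0.87719 × 0.88314 = 0.609016.

0.60902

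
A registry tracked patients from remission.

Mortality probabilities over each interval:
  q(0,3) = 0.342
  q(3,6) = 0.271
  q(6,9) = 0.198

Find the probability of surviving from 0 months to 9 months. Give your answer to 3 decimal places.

0.385

P(survive 0→9) = (1 − 0.342) × (1 − 0.271) × (1 − 0.198).
= 0.658 × 0.729 × 0.802 = 0.384705.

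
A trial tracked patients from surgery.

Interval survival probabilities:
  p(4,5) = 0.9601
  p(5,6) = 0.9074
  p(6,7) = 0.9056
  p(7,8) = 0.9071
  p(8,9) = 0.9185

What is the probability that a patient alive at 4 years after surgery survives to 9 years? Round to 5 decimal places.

0.65733

The overall survival probability is 0.9601 × 0.9074 × 0.9056 × 0.9071 × 0.9185.
= 0.657334.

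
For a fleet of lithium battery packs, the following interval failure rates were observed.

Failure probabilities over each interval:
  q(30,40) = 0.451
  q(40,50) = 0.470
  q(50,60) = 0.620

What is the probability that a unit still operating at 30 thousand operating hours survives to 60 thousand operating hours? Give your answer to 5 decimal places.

0.11057

P(survive 30→60) = (1 − 0.451) × (1 − 0.470) × (1 − 0.620).
= 0.549 × 0.530 × 0.380 = 0.110569.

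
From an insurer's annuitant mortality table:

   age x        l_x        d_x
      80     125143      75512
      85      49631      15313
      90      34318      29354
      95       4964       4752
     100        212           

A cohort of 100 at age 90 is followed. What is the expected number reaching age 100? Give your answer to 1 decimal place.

The relevant probability is 212/34318 = 0.006178.
Expected number = 100 × 0.006178 = 0.6.

0.6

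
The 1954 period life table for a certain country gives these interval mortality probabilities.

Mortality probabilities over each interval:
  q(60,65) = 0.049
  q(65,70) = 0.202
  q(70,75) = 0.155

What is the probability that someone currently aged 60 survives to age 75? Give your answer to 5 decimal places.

The overall survival probability is (1 − 0.049) × (1 − 0.202) × (1 − 0.155).
= 0.951 × 0.798 × 0.845 = 0.641269.

0.64127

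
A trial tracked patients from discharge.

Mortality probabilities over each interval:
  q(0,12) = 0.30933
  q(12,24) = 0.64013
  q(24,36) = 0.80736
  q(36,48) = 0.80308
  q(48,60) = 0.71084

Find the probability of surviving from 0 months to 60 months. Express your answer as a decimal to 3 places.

Chaining the interval survival probabilities: (1 − 0.30933) × (1 − 0.64013) × (1 − 0.80736) × (1 − 0.80308) × (1 − 0.71084).
= 0.69067 × 0.35987 × 0.19264 × 0.19692 × 0.28916 = 0.002726.

0.003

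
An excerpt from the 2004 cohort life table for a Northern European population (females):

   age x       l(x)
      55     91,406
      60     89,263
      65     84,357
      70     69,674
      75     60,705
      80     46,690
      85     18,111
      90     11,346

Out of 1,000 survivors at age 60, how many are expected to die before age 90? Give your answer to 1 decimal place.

872.9

The relevant probability is 1 − 11,346/89,263 = 0.872892.
Expected number = 1,000 × 0.872892 = 872.9.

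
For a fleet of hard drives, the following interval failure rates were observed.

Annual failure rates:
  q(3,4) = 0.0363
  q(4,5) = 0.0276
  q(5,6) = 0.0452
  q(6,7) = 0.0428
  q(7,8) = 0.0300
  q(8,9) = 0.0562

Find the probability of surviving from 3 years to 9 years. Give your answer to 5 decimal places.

0.78407

The overall survival probability is (1 − 0.0363) × (1 − 0.0276) × (1 − 0.0452) × (1 − 0.0428) × (1 − 0.0300) × (1 − 0.0562).
= 0.9637 × 0.9724 × 0.9548 × 0.9572 × 0.9700 × 0.9438 = 0.784068.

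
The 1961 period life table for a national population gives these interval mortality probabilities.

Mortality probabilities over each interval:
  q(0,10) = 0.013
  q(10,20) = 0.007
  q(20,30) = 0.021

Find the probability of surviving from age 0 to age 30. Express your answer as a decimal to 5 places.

0.95951

The overall survival probability is (1 − 0.013) × (1 − 0.007) × (1 − 0.021).
= 0.987 × 0.993 × 0.979 = 0.959509.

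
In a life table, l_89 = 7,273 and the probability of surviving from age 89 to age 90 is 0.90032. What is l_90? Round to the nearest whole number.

6548

l_90 = l_89 × p = 7,273 × 0.90032 = 6548.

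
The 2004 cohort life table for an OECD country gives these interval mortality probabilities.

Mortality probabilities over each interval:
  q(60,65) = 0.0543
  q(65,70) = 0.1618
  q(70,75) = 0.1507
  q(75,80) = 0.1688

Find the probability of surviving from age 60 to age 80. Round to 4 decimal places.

0.5596

Chaining the interval survival probabilities: (1 − 0.0543) × (1 − 0.1618) × (1 − 0.1507) × (1 − 0.1688).
= 0.9457 × 0.8382 × 0.8493 × 0.8312 = 0.559587.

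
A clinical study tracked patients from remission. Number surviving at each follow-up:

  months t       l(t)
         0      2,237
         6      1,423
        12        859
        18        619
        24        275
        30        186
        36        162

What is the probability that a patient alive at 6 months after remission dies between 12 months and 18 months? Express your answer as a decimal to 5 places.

0.16866

This is the probability of reaching 12 but not 18, conditional on being alive at 6: (l(12) − l(18)) / l(6).
= (859 − 619) / 1,423 = 240 / 1,423 = 0.168658.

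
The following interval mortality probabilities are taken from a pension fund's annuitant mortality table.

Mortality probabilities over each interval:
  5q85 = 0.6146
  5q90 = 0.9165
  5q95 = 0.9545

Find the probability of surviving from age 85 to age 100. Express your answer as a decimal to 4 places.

The overall survival probability is (1 − 0.6146) × (1 − 0.9165) × (1 − 0.9545).
= 0.3854 × 0.0835 × 0.0455 = 0.001464.

0.0015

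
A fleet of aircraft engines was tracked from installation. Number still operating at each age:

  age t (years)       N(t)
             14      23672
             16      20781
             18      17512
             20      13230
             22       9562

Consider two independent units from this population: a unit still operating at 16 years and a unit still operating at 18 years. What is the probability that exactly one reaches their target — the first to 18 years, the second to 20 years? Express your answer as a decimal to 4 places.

p₁ = N(18)/N(16) = 17512/20781 = 0.842693; p₂ = N(20)/N(18) = 13230/17512 = 0.755482.
P(exactly one) = p₁(1−p₂) + (1−p₁)p₂ = 0.206054 + 0.118843 = 0.324896.

0.3249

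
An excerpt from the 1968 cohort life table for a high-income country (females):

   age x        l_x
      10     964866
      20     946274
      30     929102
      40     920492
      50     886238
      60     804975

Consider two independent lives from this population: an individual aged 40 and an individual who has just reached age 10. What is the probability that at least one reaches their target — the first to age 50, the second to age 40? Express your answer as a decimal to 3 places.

0.998

p₁ = l_50/l_40 = 886238/920492 = 0.962787; p₂ = l_40/l_10 = 920492/964866 = 0.954010.
P(at least one) = 1 − (1−p₁)(1−p₂) = 1 − 0.037213 × 0.045990 = 0.998289.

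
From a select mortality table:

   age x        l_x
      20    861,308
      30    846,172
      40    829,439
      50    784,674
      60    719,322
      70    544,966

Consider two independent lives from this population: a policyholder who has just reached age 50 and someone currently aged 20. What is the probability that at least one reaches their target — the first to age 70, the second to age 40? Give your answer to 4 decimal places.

p₁ = l_70/l_50 = 544,966/784,674 = 0.694513; p₂ = l_40/l_20 = 829,439/861,308 = 0.962999.
P(at least one) = 1 − (1−p₁)(1−p₂) = 1 − 0.305487 × 0.037001 = 0.988697.

0.9887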